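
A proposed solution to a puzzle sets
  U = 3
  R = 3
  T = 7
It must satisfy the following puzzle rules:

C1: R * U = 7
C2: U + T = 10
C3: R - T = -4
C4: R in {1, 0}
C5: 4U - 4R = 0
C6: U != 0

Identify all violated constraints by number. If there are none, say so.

Violated: 1, 4.

C1: R * U = 3 * 3 = 9, not 7 — fails.
C2: U + T = 3 + 7 = 10 — holds.
C3: R - T = 3 - 7 = -4 — holds.
C4: R = 3 is not in {1, 0} — fails.
C5: 4U - 4R = 4(3) - 4(3) = 0 — holds.
C6: U = 3, and 3 ≠ 0 — holds.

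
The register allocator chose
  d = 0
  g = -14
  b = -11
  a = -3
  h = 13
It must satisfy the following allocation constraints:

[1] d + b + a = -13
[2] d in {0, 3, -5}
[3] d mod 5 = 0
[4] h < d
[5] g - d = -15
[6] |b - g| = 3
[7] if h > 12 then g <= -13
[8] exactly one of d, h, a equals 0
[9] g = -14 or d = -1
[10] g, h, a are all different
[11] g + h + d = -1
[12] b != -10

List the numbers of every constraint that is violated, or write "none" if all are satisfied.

The assignment fails constraints 1, 4, and 5.

[1] d + b + a = 0 + (-11) + (-3) = -14, not -13  false
[2] d = 0 is in {0, 3, -5}  true
[3] 0 mod 5 = 0  true
[4] h = 13, d = 0; 13 ≥ 0 (want <)  false
[5] g - d = -14 - 0 = -14, not -15  false
[6] |-11 - (-14)| = 3  true
[7] h = 13 > 12, so we need g ≤ -13; g = -14 ≤ -13  true
[8] d=0, h=13, a=-3; 1 of them equals 0  true
[9] g = -14 = -14 (first disjunct)  true
[10] values -14, 13, -3 are pairwise distinct  true
[11] g + h + d = -14 + 13 + 0 = -1  true
[12] b = -11, and -11 ≠ -10  true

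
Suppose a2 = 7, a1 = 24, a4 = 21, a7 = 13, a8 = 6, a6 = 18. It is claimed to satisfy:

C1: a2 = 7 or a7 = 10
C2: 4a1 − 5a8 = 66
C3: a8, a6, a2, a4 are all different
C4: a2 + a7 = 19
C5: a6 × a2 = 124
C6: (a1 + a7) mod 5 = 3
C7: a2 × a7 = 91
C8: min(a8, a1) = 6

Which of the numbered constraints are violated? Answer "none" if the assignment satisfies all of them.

Violated: 4, 5, and 6.

C1: a2 = 7 = 7 (first disjunct)  ✓
C2: 4a1 − 5a8 = 4(24) − 5(6) = 66  ✓
C3: values 6, 18, 7, 21 are pairwise distinct  ✓
C4: a2 + a7 = 7 + 13 = 20, not 19  ✗
C5: a6 × a2 = 18 × 7 = 126, not 124  ✗
C6: a1 + a7 = 37; 37 mod 5 = 2, not 3  ✗
C7: a2 × a7 = 7 × 13 = 91  ✓
C8: min(6, 24) = 6  ✓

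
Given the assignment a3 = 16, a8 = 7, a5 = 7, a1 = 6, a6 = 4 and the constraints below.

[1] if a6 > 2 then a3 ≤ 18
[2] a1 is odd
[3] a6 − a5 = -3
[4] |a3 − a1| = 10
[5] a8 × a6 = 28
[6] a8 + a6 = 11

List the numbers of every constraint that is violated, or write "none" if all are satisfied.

[1] a6 = 4 > 2, so we need a3 ≤ 18; a3 = 16 ≤ 18 — holds.
[2] a1 = 6 is even — does not hold.
[3] a6 − a5 = 4 − 7 = -3 — holds.
[4] |16 − 6| = 10 — holds.
[5] a8 × a6 = 7 × 4 = 28 — holds.
[6] a8 + a6 = 7 + 4 = 11 — holds.

No — constraint 2 is not satisfied.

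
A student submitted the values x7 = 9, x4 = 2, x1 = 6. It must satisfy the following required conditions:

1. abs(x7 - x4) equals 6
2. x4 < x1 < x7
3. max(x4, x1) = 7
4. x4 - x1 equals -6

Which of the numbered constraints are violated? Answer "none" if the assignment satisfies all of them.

1. abs(9 - 2) = 7, not 6  ✗
2. values 2 < 6 < 9  ✓
3. max(2, 6) = 6, not 7  ✗
4. x4 - x1 = 2 - 6 = -4, not -6  ✗

No — constraints 1, 3, 4 are not satisfied.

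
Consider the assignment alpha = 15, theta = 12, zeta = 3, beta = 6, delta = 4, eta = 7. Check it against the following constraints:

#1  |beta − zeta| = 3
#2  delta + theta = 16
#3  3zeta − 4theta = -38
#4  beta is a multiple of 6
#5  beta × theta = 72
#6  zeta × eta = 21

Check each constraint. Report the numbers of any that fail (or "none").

No — constraint 3 is not satisfied.

#1 |6 − 3| = 3  yes
#2 delta + theta = 4 + 12 = 16  yes
#3 3zeta − 4theta = 3(3) − 4(12) = -39, not -38  no
#4 6 / 6 = 1, so 6 divides 6  yes
#5 beta × theta = 6 × 12 = 72  yes
#6 zeta × eta = 3 × 7 = 21  yes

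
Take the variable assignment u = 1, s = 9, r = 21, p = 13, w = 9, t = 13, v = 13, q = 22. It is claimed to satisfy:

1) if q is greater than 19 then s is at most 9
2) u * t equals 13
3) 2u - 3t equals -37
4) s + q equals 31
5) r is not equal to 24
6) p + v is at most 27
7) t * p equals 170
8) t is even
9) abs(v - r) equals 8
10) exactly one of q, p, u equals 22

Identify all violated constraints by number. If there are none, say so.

1) q = 22 > 19, so we need s ≤ 9; s = 9 ≤ 9 — holds.
2) u * t = 1 * 13 = 13 — holds.
3) 2u - 3t = 2(1) - 3(13) = -37 — holds.
4) s + q = 9 + 22 = 31 — holds.
5) r = 21, and 21 ≠ 24 — holds.
6) p + v = 13 + 13 = 26; 26 ≤ 27 — holds.
7) t * p = 13 * 13 = 169, not 170 — does not hold.
8) t = 13 is odd — does not hold.
9) abs(13 - 21) = 8 — holds.
10) q=22, p=13, u=1; 1 of them equals 22 — holds.

The assignment fails constraints 7, 8.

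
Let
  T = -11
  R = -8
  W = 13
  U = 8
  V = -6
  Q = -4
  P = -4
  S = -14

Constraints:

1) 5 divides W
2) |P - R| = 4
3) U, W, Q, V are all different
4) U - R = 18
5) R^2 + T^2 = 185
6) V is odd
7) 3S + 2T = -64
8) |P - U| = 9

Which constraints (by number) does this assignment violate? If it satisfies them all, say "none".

1) 13 = 5*2 + 3, so 5 does not divide 13 — violated.
2) |-4 - (-8)| = 4 — OK.
3) values 8, 13, -4, -6 are pairwise distinct — OK.
4) U - R = 8 - (-8) = 16, not 18 — violated.
5) R^2 + T^2 = (-8)^2 + (-11)^2 = 64 + 121 = 185 — OK.
6) V = -6 is even — violated.
7) 3S + 2T = 3(-14) + 2(-11) = -64 — OK.
8) |-4 - 8| = 12, not 9 — violated.

No — constraints 1, 4, 6, and 8 are not satisfied.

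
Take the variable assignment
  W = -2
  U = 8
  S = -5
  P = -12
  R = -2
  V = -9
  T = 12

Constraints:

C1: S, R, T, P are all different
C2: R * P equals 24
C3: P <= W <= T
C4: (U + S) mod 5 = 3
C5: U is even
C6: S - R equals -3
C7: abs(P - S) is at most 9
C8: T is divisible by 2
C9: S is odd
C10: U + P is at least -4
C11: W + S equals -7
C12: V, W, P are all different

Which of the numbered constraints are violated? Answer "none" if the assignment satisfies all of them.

C1: values -5, -2, 12, -12 are pairwise distinct — holds.
C2: R * P = -2 * (-12) = 24 — holds.
C3: values -12 <= -2 <= 12 — holds.
C4: U + S = 3; 3 mod 5 = 3 — holds.
C5: U = 8 is even — holds.
C6: S - R = -5 - (-2) = -3 — holds.
C7: abs(-12 - (-5)) = 7; 7 ≤ 9 — holds.
C8: 12 / 2 = 6, so 2 divides 12 — holds.
C9: S = -5 is odd — holds.
C10: U + P = 8 + (-12) = -4; -4 ≥ -4 — holds.
C11: W + S = -2 + (-5) = -7 — holds.
C12: values -9, -2, -12 are pairwise distinct — holds.

No violations.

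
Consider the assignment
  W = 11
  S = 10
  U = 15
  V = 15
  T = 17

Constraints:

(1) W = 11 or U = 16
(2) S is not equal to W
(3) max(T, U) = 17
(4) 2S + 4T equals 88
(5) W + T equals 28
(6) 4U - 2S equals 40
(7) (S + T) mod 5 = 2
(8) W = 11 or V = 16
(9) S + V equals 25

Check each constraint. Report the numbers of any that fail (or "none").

None — every constraint holds.

(1) W = 11 = 11 (first disjunct) — holds.
(2) S = 10, W = 11; distinct — holds.
(3) max(17, 15) = 17 — holds.
(4) 2S + 4T = 2(10) + 4(17) = 88 — holds.
(5) W + T = 11 + 17 = 28 — holds.
(6) 4U - 2S = 4(15) - 2(10) = 40 — holds.
(7) S + T = 27; 27 mod 5 = 2 — holds.
(8) W = 11 = 11 (first disjunct) — holds.
(9) S + V = 10 + 15 = 25 — holds.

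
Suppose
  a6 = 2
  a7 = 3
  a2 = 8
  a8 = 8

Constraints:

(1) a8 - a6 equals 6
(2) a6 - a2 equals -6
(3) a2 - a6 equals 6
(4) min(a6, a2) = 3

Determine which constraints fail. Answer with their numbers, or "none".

No — constraint 4 is not satisfied.

(1) a8 - a6 = 8 - 2 = 6 — satisfied.
(2) a6 - a2 = 2 - 8 = -6 — satisfied.
(3) a2 - a6 = 8 - 2 = 6 — satisfied.
(4) min(2, 8) = 2, not 3 — violated.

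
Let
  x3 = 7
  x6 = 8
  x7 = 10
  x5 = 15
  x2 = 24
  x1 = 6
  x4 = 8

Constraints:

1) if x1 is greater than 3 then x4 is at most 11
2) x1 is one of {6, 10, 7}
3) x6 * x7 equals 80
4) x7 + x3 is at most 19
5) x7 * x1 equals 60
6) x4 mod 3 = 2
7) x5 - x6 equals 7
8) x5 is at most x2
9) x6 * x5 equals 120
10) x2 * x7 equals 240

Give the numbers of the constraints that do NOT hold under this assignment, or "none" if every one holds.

No violations.

1) x1 = 6 > 3, so we need x4 ≤ 11; x4 = 8 ≤ 11  ✓
2) x1 = 6 is in {6, 10, 7}  ✓
3) x6 * x7 = 8 * 10 = 80  ✓
4) x7 + x3 = 10 + 7 = 17; 17 ≤ 19  ✓
5) x7 * x1 = 10 * 6 = 60  ✓
6) 8 mod 3 = 2  ✓
7) x5 - x6 = 15 - 8 = 7  ✓
8) x5 = 15, x2 = 24; 15 ≤ 24  ✓
9) x6 * x5 = 8 * 15 = 120  ✓
10) x2 * x7 = 24 * 10 = 240  ✓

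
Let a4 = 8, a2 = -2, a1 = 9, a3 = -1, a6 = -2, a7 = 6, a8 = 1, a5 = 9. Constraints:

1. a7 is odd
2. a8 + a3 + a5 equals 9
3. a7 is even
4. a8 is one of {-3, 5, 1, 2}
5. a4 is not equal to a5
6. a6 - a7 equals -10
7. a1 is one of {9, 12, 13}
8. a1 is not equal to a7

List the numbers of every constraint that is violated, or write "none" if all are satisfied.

Constraints 1 and 6 do not hold.

1. a7 = 6 is even — violated.
2. a8 + a3 + a5 = 1 + (-1) + 9 = 9 — satisfied.
3. a7 = 6 is even — satisfied.
4. a8 = 1 is in {-3, 5, 1, 2} — satisfied.
5. a4 = 8, a5 = 9; distinct — satisfied.
6. a6 - a7 = -2 - 6 = -8, not -10 — violated.
7. a1 = 9 is in {9, 12, 13} — satisfied.
8. a1 = 9, a7 = 6; distinct — satisfied.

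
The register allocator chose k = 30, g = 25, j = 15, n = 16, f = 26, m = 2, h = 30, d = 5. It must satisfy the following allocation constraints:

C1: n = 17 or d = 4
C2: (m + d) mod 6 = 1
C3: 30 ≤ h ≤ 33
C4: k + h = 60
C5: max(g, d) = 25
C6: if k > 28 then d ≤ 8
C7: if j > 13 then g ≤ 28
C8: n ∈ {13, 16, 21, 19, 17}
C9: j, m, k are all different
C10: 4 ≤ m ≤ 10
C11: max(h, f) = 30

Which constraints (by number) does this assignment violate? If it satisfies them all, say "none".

C1: n = 16 ≠ 17 and d = 5 ≠ 4; both disjuncts false  false
C2: m + d = 7; 7 mod 6 = 1  true
C3: h = 30 lies in [30, 33]  true
C4: k + h = 30 + 30 = 60  true
C5: max(25, 5) = 25  true
C6: k = 30 > 28, so we need d ≤ 8; d = 5 ≤ 8  true
C7: j = 15 > 13, so we need g ≤ 28; g = 25 ≤ 28  true
C8: n = 16 is in {13, 16, 21, 19, 17}  true
C9: values 15, 2, 30 are pairwise distinct  true
C10: m = 2 is outside [4, 10]  false
C11: max(30, 26) = 30  true

Violated: 1 and 10.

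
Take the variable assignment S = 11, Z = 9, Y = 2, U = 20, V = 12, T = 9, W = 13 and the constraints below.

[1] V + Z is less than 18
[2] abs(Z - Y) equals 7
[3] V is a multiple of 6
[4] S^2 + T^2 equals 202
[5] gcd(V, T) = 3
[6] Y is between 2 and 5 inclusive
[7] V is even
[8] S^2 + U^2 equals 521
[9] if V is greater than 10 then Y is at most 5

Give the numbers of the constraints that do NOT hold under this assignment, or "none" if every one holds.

Violated: 1.

[1] V + Z = 12 + 9 = 21; 21 ≥ 18, bound 18 not met  FAIL
[2] abs(9 - 2) = 7  OK
[3] 12 / 6 = 2, so 6 divides 12  OK
[4] S^2 + T^2 = 11^2 + 9^2 = 121 + 81 = 202  OK
[5] gcd(12, 9) = 3  OK
[6] Y = 2 lies in [2, 5]  OK
[7] V = 12 is even  OK
[8] S^2 + U^2 = 11^2 + 20^2 = 121 + 400 = 521  OK
[9] V = 12 > 10, so we need Y ≤ 5; Y = 2 ≤ 5  OK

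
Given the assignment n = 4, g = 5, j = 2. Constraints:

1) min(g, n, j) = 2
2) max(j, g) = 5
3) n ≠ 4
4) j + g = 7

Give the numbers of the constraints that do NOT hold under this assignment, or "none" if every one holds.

1) min(5, 4, 2) = 2  ✓
2) max(2, 5) = 5  ✓
3) n = 4, but 4 is required to differ  ✗
4) j + g = 2 + 5 = 7  ✓

Constraint 3 does not hold.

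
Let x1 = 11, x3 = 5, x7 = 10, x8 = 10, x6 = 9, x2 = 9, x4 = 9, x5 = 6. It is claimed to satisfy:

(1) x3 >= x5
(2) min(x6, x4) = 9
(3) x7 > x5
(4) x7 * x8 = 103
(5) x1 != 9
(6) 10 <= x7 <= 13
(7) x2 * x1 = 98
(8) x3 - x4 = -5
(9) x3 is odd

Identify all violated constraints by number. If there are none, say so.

(1) x3 = 5, x5 = 6; 5 < 6 (want ≥) — fails.
(2) min(9, 9) = 9 — holds.
(3) x7 = 10, x5 = 6; 10 > 6 — holds.
(4) x7 * x8 = 10 * 10 = 100, not 103 — fails.
(5) x1 = 11, and 11 ≠ 9 — holds.
(6) x7 = 10 lies in [10, 13] — holds.
(7) x2 * x1 = 9 * 11 = 99, not 98 — fails.
(8) x3 - x4 = 5 - 9 = -4, not -5 — fails.
(9) x3 = 5 is odd — holds.

Constraints 1, 4, 7, and 8 are violated.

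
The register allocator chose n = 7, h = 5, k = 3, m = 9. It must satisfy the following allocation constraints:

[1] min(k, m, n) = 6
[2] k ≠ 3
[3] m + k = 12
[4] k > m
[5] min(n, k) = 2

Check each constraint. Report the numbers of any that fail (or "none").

Constraints 1, 2, 4, and 5 are violated.

[1] min(3, 9, 7) = 3, not 6  ✗
[2] k = 3, but 3 is required to differ  ✗
[3] m + k = 9 + 3 = 12  ✓
[4] k = 3, m = 9; 3 ≤ 9 (want >)  ✗
[5] min(7, 3) = 3, not 2  ✗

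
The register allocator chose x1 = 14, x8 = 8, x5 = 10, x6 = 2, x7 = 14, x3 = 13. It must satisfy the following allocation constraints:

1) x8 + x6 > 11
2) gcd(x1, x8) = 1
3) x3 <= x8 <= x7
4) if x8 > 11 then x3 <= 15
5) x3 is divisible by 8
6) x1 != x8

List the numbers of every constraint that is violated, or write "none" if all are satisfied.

No — constraints 1, 2, 3, and 5 are not satisfied.

1) x8 + x6 = 8 + 2 = 10; 10 ≤ 11, bound 11 not met  ✘
2) gcd(14, 8) = 2, not 1  ✘
3) values 13, 8, 14; x3 = 13 is not <= x8 = 8  ✘
4) x8 = 8, not > 11; antecedent false, conditional vacuously true  ✔
5) 13 = 8*1 + 5, so 8 does not divide 13  ✘
6) x1 = 14, x8 = 8; distinct  ✔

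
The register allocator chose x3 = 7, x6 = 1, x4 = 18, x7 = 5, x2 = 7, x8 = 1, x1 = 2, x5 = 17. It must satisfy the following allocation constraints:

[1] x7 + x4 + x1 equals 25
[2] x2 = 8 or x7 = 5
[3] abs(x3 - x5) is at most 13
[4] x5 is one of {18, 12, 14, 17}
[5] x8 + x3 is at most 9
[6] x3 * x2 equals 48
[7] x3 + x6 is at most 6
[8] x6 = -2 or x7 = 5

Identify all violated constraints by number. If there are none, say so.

[1] x7 + x4 + x1 = 5 + 18 + 2 = 25 — OK.
[2] x2 = 7 ≠ 8, but x7 = 5 = 5 (second disjunct) — OK.
[3] abs(7 - 17) = 10; 10 ≤ 13 — OK.
[4] x5 = 17 is in {18, 12, 14, 17} — OK.
[5] x8 + x3 = 1 + 7 = 8; 8 ≤ 9 — OK.
[6] x3 * x2 = 7 * 7 = 49, not 48 — violated.
[7] x3 + x6 = 7 + 1 = 8; 8 > 6, bound 6 not met — violated.
[8] x6 = 1 ≠ -2, but x7 = 5 = 5 (second disjunct) — OK.

Violated: 6, 7.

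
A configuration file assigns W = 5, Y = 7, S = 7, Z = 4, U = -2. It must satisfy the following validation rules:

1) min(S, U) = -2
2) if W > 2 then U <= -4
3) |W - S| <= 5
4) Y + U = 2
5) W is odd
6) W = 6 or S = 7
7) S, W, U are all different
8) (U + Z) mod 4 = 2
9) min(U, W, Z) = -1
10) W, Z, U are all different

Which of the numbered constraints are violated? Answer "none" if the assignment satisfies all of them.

1) min(7, -2) = -2 — holds.
2) W = 5 > 2, so we need U ≤ -4; but U = -2 > -4 — fails.
3) |5 - 7| = 2; 2 ≤ 5 — holds.
4) Y + U = 7 + (-2) = 5, not 2 — fails.
5) W = 5 is odd — holds.
6) W = 5 ≠ 6, but S = 7 = 7 (second disjunct) — holds.
7) values 7, 5, -2 are pairwise distinct — holds.
8) U + Z = 2; 2 mod 4 = 2 — holds.
9) min(-2, 5, 4) = -2, not -1 — fails.
10) values 5, 4, -2 are pairwise distinct — holds.

No — constraints 2, 4, and 9 are not satisfied.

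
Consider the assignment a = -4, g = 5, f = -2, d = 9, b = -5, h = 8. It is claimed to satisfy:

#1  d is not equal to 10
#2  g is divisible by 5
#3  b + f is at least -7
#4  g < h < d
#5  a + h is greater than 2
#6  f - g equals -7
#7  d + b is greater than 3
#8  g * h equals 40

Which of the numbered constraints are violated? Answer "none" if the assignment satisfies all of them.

None — every constraint holds.

#1 d = 9, and 9 ≠ 10  yes
#2 5 / 5 = 1, so 5 divides 5  yes
#3 b + f = -5 + (-2) = -7; -7 ≥ -7  yes
#4 values 5 < 8 < 9  yes
#5 a + h = -4 + 8 = 4; 4 > 2  yes
#6 f - g = -2 - 5 = -7  yes
#7 d + b = 9 + (-5) = 4; 4 > 3  yes
#8 g * h = 5 * 8 = 40  yes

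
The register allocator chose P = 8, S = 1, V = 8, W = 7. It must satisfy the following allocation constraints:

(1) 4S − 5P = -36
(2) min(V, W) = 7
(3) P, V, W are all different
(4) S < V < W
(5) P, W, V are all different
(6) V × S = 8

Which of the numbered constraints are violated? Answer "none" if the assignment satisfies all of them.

Constraints 3, 4, 5 do not hold.

(1) 4S − 5P = 4(1) − 5(8) = -36 — OK.
(2) min(8, 7) = 7 — OK.
(3) P = V = 8, not all different — violated.
(4) values 1, 8, 7; V = 8 is not < W = 7 — violated.
(5) P = V = 8, not all different — violated.
(6) V × S = 8 × 1 = 8 — OK.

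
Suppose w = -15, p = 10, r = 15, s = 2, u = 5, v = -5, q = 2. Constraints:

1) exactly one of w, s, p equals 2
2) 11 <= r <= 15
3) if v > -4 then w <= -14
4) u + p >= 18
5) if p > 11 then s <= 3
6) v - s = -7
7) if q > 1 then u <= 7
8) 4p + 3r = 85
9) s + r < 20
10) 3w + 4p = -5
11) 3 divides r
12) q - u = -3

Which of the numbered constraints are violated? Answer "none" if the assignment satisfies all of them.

1) w=-15, s=2, p=10; 1 of them equals 2 — holds.
2) r = 15 lies in [11, 15] — holds.
3) v = -5, not > -4; antecedent false, conditional vacuously true — holds.
4) u + p = 5 + 10 = 15; 15 < 18, bound 18 not met — fails.
5) p = 10, not > 11; antecedent false, conditional vacuously true — holds.
6) v - s = -5 - 2 = -7 — holds.
7) q = 2 > 1, so we need u ≤ 7; u = 5 ≤ 7 — holds.
8) 4p + 3r = 4(10) + 3(15) = 85 — holds.
9) s + r = 2 + 15 = 17; 17 < 20 — holds.
10) 3w + 4p = 3(-15) + 4(10) = -5 — holds.
11) 15 / 3 = 5, so 3 divides 15 — holds.
12) q - u = 2 - 5 = -3 — holds.

Violated: 4.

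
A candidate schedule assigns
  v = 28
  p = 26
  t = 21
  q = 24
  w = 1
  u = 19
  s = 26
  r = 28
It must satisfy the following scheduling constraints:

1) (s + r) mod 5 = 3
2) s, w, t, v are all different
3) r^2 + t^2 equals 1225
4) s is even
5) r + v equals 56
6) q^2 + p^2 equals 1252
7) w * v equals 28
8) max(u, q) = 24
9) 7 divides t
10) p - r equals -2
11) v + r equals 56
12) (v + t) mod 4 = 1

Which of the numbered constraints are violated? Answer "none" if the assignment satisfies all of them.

1) s + r = 54; 54 mod 5 = 4, not 3  FAIL
2) values 26, 1, 21, 28 are pairwise distinct  OK
3) r^2 + t^2 = 28^2 + 21^2 = 784 + 441 = 1225  OK
4) s = 26 is even  OK
5) r + v = 28 + 28 = 56  OK
6) q^2 + p^2 = 24^2 + 26^2 = 576 + 676 = 1252  OK
7) w * v = 1 * 28 = 28  OK
8) max(19, 24) = 24  OK
9) 21 / 7 = 3, so 7 divides 21  OK
10) p - r = 26 - 28 = -2  OK
11) v + r = 28 + 28 = 56  OK
12) v + t = 49; 49 mod 4 = 1  OK

No — constraint 1 is not satisfied.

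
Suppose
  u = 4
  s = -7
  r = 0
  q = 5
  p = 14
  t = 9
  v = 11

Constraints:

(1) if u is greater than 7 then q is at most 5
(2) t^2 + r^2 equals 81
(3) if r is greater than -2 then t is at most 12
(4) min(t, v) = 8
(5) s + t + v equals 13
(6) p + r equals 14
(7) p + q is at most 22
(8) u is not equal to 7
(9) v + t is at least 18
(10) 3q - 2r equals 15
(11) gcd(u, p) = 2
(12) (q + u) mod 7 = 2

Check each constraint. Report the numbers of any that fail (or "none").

(1) u = 4, not > 7; antecedent false, conditional vacuously true — holds.
(2) t^2 + r^2 = 9^2 + 0^2 = 81 + 0 = 81 — holds.
(3) r = 0 > -2, so we need t ≤ 12; t = 9 ≤ 12 — holds.
(4) min(9, 11) = 9, not 8 — fails.
(5) s + t + v = -7 + 9 + 11 = 13 — holds.
(6) p + r = 14 + 0 = 14 — holds.
(7) p + q = 14 + 5 = 19; 19 ≤ 22 — holds.
(8) u = 4, and 4 ≠ 7 — holds.
(9) v + t = 11 + 9 = 20; 20 ≥ 18 — holds.
(10) 3q - 2r = 3(5) - 2(0) = 15 — holds.
(11) gcd(4, 14) = 2 — holds.
(12) q + u = 9; 9 mod 7 = 2 — holds.

Constraint 4 is violated.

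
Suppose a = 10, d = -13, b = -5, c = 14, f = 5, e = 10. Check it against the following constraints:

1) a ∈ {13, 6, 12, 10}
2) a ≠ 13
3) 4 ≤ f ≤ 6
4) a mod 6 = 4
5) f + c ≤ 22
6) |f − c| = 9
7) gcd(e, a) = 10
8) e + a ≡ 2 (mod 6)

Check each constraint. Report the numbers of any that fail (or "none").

1) a = 10 is in {13, 6, 12, 10}  true
2) a = 10, and 10 ≠ 13  true
3) f = 5 lies in [4, 6]  true
4) 10 mod 6 = 4  true
5) f + c = 5 + 14 = 19; 19 ≤ 22  true
6) |5 − 14| = 9  true
7) gcd(10, 10) = 10  true
8) e + a = 20; 20 mod 6 = 2  true

No violations.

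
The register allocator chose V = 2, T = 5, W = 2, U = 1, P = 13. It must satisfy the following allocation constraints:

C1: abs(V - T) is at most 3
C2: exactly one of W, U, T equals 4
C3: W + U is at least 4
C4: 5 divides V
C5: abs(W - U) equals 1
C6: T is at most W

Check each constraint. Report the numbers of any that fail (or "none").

The assignment fails constraints 2, 3, 4, 6.

C1: abs(2 - 5) = 3; 3 ≤ 3 — satisfied.
C2: W=2, U=1, T=5; 0 of them equal 4, not exactly one — violated.
C3: W + U = 2 + 1 = 3; 3 < 4, bound 4 not met — violated.
C4: 2 = 5*0 + 2, so 5 does not divide 2 — violated.
C5: abs(2 - 1) = 1 — satisfied.
C6: T = 5, W = 2; 5 > 2 (want ≤) — violated.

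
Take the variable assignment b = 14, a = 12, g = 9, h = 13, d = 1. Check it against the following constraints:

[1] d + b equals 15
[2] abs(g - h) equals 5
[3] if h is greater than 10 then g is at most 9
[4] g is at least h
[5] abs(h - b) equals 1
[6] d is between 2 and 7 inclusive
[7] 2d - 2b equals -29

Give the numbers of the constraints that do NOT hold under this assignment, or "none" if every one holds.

[1] d + b = 1 + 14 = 15 — OK.
[2] abs(9 - 13) = 4, not 5 — violated.
[3] h = 13 > 10, so we need g ≤ 9; g = 9 ≤ 9 — OK.
[4] g = 9, h = 13; 9 < 13 (want ≥) — violated.
[5] abs(13 - 14) = 1 — OK.
[6] d = 1 is outside [2, 7] — violated.
[7] 2d - 2b = 2(1) - 2(14) = -26, not -29 — violated.

Violated: 2, 4, 6, and 7.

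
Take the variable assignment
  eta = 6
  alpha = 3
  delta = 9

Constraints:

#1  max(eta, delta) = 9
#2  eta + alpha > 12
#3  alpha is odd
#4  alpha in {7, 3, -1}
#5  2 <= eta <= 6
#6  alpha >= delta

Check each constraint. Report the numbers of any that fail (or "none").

Violated: 2 and 6.

#1 max(6, 9) = 9 — holds.
#2 eta + alpha = 6 + 3 = 9; 9 ≤ 12, bound 12 not met — fails.
#3 alpha = 3 is odd — holds.
#4 alpha = 3 is in {7, 3, -1} — holds.
#5 eta = 6 lies in [2, 6] — holds.
#6 alpha = 3, delta = 9; 3 < 9 (want ≥) — fails.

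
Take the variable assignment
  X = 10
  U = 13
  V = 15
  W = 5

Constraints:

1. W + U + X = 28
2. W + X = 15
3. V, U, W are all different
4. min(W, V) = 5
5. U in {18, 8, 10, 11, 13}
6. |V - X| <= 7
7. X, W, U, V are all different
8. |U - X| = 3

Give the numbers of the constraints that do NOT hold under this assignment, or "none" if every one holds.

1. W + U + X = 5 + 13 + 10 = 28  OK
2. W + X = 5 + 10 = 15  OK
3. values 15, 13, 5 are pairwise distinct  OK
4. min(5, 15) = 5  OK
5. U = 13 is in {18, 8, 10, 11, 13}  OK
6. |15 - 10| = 5; 5 ≤ 7  OK
7. values 10, 5, 13, 15 are pairwise distinct  OK
8. |13 - 10| = 3  OK

All constraints are satisfied.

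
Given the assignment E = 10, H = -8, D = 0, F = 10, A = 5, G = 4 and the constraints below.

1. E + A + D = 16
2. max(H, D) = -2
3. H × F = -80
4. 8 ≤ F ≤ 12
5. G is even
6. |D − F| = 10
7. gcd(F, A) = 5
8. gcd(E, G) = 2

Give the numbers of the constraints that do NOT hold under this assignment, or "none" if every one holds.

Constraints 1 and 2 do not hold.

1. E + A + D = 10 + 5 + 0 = 15, not 16  ✗
2. max(-8, 0) = 0, not -2  ✗
3. H × F = -8 × 10 = -80  ✓
4. F = 10 lies in [8, 12]  ✓
5. G = 4 is even  ✓
6. |0 − 10| = 10  ✓
7. gcd(10, 5) = 5  ✓
8. gcd(10, 4) = 2  ✓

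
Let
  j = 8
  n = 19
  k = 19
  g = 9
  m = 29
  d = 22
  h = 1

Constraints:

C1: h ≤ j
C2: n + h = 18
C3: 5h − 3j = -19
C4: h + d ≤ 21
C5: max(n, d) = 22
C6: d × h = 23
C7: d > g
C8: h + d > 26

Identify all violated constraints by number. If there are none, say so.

C1: h = 1, j = 8; 1 ≤ 8 — OK.
C2: n + h = 19 + 1 = 20, not 18 — violated.
C3: 5h − 3j = 5(1) − 3(8) = -19 — OK.
C4: h + d = 1 + 22 = 23; 23 > 21, bound 21 not met — violated.
C5: max(19, 22) = 22 — OK.
C6: d × h = 22 × 1 = 22, not 23 — violated.
C7: d = 22, g = 9; 22 > 9 — OK.
C8: h + d = 1 + 22 = 23; 23 ≤ 26, bound 26 not met — violated.

No — constraints 2, 4, 6, and 8 are not satisfied.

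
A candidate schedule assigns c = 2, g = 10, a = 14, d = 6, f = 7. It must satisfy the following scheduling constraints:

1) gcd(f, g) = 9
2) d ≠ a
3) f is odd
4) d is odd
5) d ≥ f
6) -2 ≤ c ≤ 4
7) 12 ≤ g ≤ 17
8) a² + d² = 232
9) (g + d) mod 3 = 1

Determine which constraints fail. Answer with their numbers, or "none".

Violated: 1, 4, 5, and 7.

1) gcd(7, 10) = 1, not 9  ✘
2) d = 6, a = 14; distinct  ✔
3) f = 7 is odd  ✔
4) d = 6 is even  ✘
5) d = 6, f = 7; 6 < 7 (want ≥)  ✘
6) c = 2 lies in [-2, 4]  ✔
7) g = 10 is outside [12, 17]  ✘
8) a² + d² = 14² + 6² = 196 + 36 = 232  ✔
9) g + d = 16; 16 mod 3 = 1  ✔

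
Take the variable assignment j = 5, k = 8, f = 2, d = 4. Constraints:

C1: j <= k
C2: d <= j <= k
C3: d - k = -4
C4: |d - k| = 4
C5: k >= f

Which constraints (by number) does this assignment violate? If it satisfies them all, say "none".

C1: j = 5, k = 8; 5 ≤ 8  ✓
C2: values 4 <= 5 <= 8  ✓
C3: d - k = 4 - 8 = -4  ✓
C4: |4 - 8| = 4  ✓
C5: k = 8, f = 2; 8 ≥ 2  ✓

The assignment satisfies every constraint.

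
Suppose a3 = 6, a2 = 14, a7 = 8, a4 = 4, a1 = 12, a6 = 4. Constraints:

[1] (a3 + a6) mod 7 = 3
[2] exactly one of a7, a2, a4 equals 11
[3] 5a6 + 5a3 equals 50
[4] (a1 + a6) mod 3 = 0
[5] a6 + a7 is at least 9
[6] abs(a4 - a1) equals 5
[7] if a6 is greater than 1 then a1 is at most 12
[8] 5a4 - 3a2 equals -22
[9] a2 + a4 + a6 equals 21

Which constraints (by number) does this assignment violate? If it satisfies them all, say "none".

[1] a3 + a6 = 10; 10 mod 7 = 3 — holds.
[2] a7=8, a2=14, a4=4; 0 of them equal 11, not exactly one — does not hold.
[3] 5a6 + 5a3 = 5(4) + 5(6) = 50 — holds.
[4] a1 + a6 = 16; 16 mod 3 = 1, not 0 — does not hold.
[5] a6 + a7 = 4 + 8 = 12; 12 ≥ 9 — holds.
[6] abs(4 - 12) = 8, not 5 — does not hold.
[7] a6 = 4 > 1, so we need a1 ≤ 12; a1 = 12 ≤ 12 — holds.
[8] 5a4 - 3a2 = 5(4) - 3(14) = -22 — holds.
[9] a2 + a4 + a6 = 14 + 4 + 4 = 22, not 21 — does not hold.

Constraints 2, 4, 6, 9 do not hold.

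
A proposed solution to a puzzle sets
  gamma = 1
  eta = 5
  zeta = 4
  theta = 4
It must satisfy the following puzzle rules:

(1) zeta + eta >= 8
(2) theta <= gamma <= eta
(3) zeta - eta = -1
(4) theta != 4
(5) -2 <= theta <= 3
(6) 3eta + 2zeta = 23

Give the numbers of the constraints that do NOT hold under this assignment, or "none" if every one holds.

No — constraints 2, 4, 5 are not satisfied.

(1) zeta + eta = 4 + 5 = 9; 9 ≥ 8 — holds.
(2) values 4, 1, 5; theta = 4 is not <= gamma = 1 — fails.
(3) zeta - eta = 4 - 5 = -1 — holds.
(4) theta = 4, but 4 is required to differ — fails.
(5) theta = 4 is outside [-2, 3] — fails.
(6) 3eta + 2zeta = 3(5) + 2(4) = 23 — holds.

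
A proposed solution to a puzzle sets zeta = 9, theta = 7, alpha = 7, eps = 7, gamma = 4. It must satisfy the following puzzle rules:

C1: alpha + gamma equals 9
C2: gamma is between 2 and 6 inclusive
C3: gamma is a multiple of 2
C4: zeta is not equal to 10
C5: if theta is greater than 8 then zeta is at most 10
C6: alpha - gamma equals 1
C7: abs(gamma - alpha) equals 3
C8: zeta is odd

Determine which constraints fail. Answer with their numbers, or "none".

Constraints 1 and 6 do not hold.

C1: alpha + gamma = 7 + 4 = 11, not 9 — violated.
C2: gamma = 4 lies in [2, 6] — satisfied.
C3: 4 / 2 = 2, so 2 divides 4 — satisfied.
C4: zeta = 9, and 9 ≠ 10 — satisfied.
C5: theta = 7, not > 8; antecedent false, conditional vacuously true — satisfied.
C6: alpha - gamma = 7 - 4 = 3, not 1 — violated.
C7: abs(4 - 7) = 3 — satisfied.
C8: zeta = 9 is odd — satisfied.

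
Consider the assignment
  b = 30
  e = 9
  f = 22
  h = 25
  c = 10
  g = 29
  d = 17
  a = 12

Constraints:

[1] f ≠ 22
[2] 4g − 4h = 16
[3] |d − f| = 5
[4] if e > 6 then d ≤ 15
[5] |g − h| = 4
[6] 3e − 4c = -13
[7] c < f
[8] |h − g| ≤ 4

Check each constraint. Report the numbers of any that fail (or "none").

Violated: 1, 4.

[1] f = 22, but 22 is required to differ  ✗
[2] 4g − 4h = 4(29) − 4(25) = 16  ✓
[3] |17 − 22| = 5  ✓
[4] e = 9 > 6, so we need d ≤ 15; but d = 17 > 15  ✗
[5] |29 − 25| = 4  ✓
[6] 3e − 4c = 3(9) − 4(10) = -13  ✓
[7] c = 10, f = 22; 10 < 22  ✓
[8] |25 − 29| = 4; 4 ≤ 4  ✓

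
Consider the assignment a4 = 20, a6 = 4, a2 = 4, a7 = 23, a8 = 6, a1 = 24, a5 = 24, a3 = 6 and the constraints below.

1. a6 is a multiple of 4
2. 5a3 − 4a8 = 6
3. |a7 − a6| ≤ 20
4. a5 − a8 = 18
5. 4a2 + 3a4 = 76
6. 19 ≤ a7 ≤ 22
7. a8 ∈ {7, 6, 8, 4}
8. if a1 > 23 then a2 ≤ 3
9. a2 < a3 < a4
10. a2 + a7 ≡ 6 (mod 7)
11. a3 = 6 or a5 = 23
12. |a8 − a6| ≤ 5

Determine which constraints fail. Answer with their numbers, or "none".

1. 4 / 4 = 1, so 4 divides 4  OK
2. 5a3 − 4a8 = 5(6) − 4(6) = 6  OK
3. |23 − 4| = 19; 19 ≤ 20  OK
4. a5 − a8 = 24 − 6 = 18  OK
5. 4a2 + 3a4 = 4(4) + 3(20) = 76  OK
6. a7 = 23 is outside [19, 22]  FAIL
7. a8 = 6 is in {7, 6, 8, 4}  OK
8. a1 = 24 > 23, so we need a2 ≤ 3; but a2 = 4 > 3  FAIL
9. values 4 < 6 < 20  OK
10. a2 + a7 = 27; 27 mod 7 = 6  OK
11. a3 = 6 = 6 (first disjunct)  OK
12. |6 − 4| = 2; 2 ≤ 5  OK

The assignment fails constraints 6, 8.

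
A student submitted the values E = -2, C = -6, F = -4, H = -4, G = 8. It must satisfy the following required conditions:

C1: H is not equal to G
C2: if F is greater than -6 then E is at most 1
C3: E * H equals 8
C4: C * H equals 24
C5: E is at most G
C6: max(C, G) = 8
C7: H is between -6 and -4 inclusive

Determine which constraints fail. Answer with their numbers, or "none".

No violations.

C1: H = -4, G = 8; distinct — holds.
C2: F = -4 > -6, so we need E ≤ 1; E = -2 ≤ 1 — holds.
C3: E * H = -2 * (-4) = 8 — holds.
C4: C * H = -6 * (-4) = 24 — holds.
C5: E = -2, G = 8; -2 ≤ 8 — holds.
C6: max(-6, 8) = 8 — holds.
C7: H = -4 lies in [-6, -4] — holds.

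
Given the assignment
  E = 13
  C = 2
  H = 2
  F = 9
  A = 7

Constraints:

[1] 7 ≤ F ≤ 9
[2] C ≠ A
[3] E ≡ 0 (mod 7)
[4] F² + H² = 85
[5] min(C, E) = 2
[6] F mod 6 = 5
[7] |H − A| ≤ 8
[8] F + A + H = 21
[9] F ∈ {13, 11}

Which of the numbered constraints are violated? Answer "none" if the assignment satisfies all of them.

The assignment fails constraints 3, 6, 8, and 9.

[1] F = 9 lies in [7, 9] — holds.
[2] C = 2, A = 7; distinct — holds.
[3] 13 mod 7 = 6, not 0 — fails.
[4] F² + H² = 9² + 2² = 81 + 4 = 85 — holds.
[5] min(2, 13) = 2 — holds.
[6] 9 mod 6 = 3, not 5 — fails.
[7] |2 − 7| = 5; 5 ≤ 8 — holds.
[8] F + A + H = 9 + 7 + 2 = 18, not 21 — fails.
[9] F = 9 is not in {13, 11} — fails.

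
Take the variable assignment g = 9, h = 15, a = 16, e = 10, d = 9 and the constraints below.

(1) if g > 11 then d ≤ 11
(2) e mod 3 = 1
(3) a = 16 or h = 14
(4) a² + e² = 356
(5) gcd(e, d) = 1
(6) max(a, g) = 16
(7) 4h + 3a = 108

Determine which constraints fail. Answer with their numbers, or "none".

Yes — all constraints hold.

(1) g = 9, not > 11; antecedent false, conditional vacuously true — OK.
(2) 10 mod 3 = 1 — OK.
(3) a = 16 = 16 (first disjunct) — OK.
(4) a² + e² = 16² + 10² = 256 + 100 = 356 — OK.
(5) gcd(10, 9) = 1 — OK.
(6) max(16, 9) = 16 — OK.
(7) 4h + 3a = 4(15) + 3(16) = 108 — OK.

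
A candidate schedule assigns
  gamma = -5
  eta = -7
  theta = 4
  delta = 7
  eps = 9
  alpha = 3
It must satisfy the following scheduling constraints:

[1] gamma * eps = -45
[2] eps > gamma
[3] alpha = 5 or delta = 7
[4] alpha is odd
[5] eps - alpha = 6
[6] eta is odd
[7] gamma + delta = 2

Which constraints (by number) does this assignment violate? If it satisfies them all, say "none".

All constraints are satisfied.

[1] gamma * eps = -5 * 9 = -45 — OK.
[2] eps = 9, gamma = -5; 9 > -5 — OK.
[3] alpha = 3 ≠ 5, but delta = 7 = 7 (second disjunct) — OK.
[4] alpha = 3 is odd — OK.
[5] eps - alpha = 9 - 3 = 6 — OK.
[6] eta = -7 is odd — OK.
[7] gamma + delta = -5 + 7 = 2 — OK.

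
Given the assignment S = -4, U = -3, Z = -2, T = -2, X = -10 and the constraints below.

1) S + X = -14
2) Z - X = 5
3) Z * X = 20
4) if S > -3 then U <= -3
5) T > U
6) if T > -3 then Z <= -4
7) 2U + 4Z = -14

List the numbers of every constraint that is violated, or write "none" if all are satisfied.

1) S + X = -4 + (-10) = -14 — holds.
2) Z - X = -2 - (-10) = 8, not 5 — does not hold.
3) Z * X = -2 * (-10) = 20 — holds.
4) S = -4, not > -3; antecedent false, conditional vacuously true — holds.
5) T = -2, U = -3; -2 > -3 — holds.
6) T = -2 > -3, so we need Z ≤ -4; but Z = -2 > -4 — does not hold.
7) 2U + 4Z = 2(-3) + 4(-2) = -14 — holds.

Violated: 2 and 6.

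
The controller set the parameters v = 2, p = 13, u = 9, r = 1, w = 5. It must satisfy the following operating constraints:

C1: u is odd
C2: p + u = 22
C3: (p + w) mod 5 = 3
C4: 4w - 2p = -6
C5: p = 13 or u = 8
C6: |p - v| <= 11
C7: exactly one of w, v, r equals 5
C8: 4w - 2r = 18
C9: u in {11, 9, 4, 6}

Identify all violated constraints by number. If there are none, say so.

None — every constraint holds.

C1: u = 9 is odd  holds
C2: p + u = 13 + 9 = 22  holds
C3: p + w = 18; 18 mod 5 = 3  holds
C4: 4w - 2p = 4(5) - 2(13) = -6  holds
C5: p = 13 = 13 (first disjunct)  holds
C6: |13 - 2| = 11; 11 ≤ 11  holds
C7: w=5, v=2, r=1; 1 of them equals 5  holds
C8: 4w - 2r = 4(5) - 2(1) = 18  holds
C9: u = 9 is in {11, 9, 4, 6}  holds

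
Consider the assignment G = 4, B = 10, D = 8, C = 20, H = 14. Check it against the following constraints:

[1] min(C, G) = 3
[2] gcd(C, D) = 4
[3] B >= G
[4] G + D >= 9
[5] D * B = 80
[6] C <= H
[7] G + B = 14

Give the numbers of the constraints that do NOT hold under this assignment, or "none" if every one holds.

Constraints 1 and 6 do not hold.

[1] min(20, 4) = 4, not 3 — violated.
[2] gcd(20, 8) = 4 — OK.
[3] B = 10, G = 4; 10 ≥ 4 — OK.
[4] G + D = 4 + 8 = 12; 12 ≥ 9 — OK.
[5] D * B = 8 * 10 = 80 — OK.
[6] C = 20, H = 14; 20 > 14 (want ≤) — violated.
[7] G + B = 4 + 10 = 14 — OK.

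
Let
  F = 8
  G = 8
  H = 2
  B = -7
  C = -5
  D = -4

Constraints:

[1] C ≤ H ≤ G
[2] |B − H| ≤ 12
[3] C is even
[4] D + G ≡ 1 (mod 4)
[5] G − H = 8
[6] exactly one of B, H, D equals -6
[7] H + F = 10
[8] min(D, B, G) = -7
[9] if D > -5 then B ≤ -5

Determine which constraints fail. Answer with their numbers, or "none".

[1] values -5 ≤ 2 ≤ 8 — holds.
[2] |-7 − 2| = 9; 9 ≤ 12 — holds.
[3] C = -5 is odd — does not hold.
[4] D + G = 4; 4 mod 4 = 0, not 1 — does not hold.
[5] G − H = 8 − 2 = 6, not 8 — does not hold.
[6] B=-7, H=2, D=-4; 0 of them equal -6, not exactly one — does not hold.
[7] H + F = 2 + 8 = 10 — holds.
[8] min(-4, -7, 8) = -7 — holds.
[9] D = -4 > -5, so we need B ≤ -5; B = -7 ≤ -5 — holds.

Constraints 3, 4, 5, and 6 are violated.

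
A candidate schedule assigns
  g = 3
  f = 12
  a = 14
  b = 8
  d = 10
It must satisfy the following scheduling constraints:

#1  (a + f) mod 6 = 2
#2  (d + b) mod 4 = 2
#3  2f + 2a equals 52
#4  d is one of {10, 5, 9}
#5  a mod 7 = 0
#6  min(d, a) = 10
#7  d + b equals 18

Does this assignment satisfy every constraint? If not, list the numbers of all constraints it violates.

#1 a + f = 26; 26 mod 6 = 2  ✔
#2 d + b = 18; 18 mod 4 = 2  ✔
#3 2f + 2a = 2(12) + 2(14) = 52  ✔
#4 d = 10 is in {10, 5, 9}  ✔
#5 14 mod 7 = 0  ✔
#6 min(10, 14) = 10  ✔
#7 d + b = 10 + 8 = 18  ✔

No violations.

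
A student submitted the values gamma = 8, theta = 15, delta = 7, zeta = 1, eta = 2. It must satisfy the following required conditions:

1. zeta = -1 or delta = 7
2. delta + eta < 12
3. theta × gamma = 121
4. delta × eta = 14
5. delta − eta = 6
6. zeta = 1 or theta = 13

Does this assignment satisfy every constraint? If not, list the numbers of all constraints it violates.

The assignment fails constraints 3 and 5.

1. zeta = 1 ≠ -1, but delta = 7 = 7 (second disjunct)  yes
2. delta + eta = 7 + 2 = 9; 9 < 12  yes
3. theta × gamma = 15 × 8 = 120, not 121  no
4. delta × eta = 7 × 2 = 14  yes
5. delta − eta = 7 − 2 = 5, not 6  no
6. zeta = 1 = 1 (first disjunct)  yes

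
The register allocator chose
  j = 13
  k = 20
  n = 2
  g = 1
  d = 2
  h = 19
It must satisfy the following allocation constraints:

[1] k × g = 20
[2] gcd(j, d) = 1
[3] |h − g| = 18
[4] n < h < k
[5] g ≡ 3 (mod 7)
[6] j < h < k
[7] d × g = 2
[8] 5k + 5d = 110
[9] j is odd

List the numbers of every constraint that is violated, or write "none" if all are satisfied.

[1] k × g = 20 × 1 = 20  ✓
[2] gcd(13, 2) = 1  ✓
[3] |19 − 1| = 18  ✓
[4] values 2 < 19 < 20  ✓
[5] 1 mod 7 = 1, not 3  ✗
[6] values 13 < 19 < 20  ✓
[7] d × g = 2 × 1 = 2  ✓
[8] 5k + 5d = 5(20) + 5(2) = 110  ✓
[9] j = 13 is odd  ✓

The assignment fails constraint 5.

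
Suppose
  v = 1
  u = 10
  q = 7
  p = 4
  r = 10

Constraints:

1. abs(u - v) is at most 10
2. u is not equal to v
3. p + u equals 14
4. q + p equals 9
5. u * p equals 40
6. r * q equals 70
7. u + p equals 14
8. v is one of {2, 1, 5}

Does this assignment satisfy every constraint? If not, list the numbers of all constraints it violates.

1. abs(10 - 1) = 9; 9 ≤ 10  ✓
2. u = 10, v = 1; distinct  ✓
3. p + u = 4 + 10 = 14  ✓
4. q + p = 7 + 4 = 11, not 9  ✗
5. u * p = 10 * 4 = 40  ✓
6. r * q = 10 * 7 = 70  ✓
7. u + p = 10 + 4 = 14  ✓
8. v = 1 is in {2, 1, 5}  ✓

No — constraint 4 is not satisfied.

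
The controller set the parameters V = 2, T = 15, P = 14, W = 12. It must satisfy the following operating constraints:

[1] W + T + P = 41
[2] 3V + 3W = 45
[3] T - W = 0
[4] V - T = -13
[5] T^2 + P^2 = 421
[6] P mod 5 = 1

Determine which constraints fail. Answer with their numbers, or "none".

[1] W + T + P = 12 + 15 + 14 = 41  ✔
[2] 3V + 3W = 3(2) + 3(12) = 42, not 45  ✘
[3] T - W = 15 - 12 = 3, not 0  ✘
[4] V - T = 2 - 15 = -13  ✔
[5] T^2 + P^2 = 15^2 + 14^2 = 225 + 196 = 421  ✔
[6] 14 mod 5 = 4, not 1  ✘

Constraints 2, 3, and 6 do not hold.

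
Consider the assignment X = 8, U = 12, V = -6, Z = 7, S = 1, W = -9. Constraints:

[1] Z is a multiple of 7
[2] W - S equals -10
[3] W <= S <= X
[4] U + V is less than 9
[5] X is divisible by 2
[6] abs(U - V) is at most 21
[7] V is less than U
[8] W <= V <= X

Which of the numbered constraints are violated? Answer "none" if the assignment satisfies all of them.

No violations.

[1] 7 / 7 = 1, so 7 divides 7 — holds.
[2] W - S = -9 - 1 = -10 — holds.
[3] values -9 <= 1 <= 8 — holds.
[4] U + V = 12 + (-6) = 6; 6 < 9 — holds.
[5] 8 / 2 = 4, so 2 divides 8 — holds.
[6] abs(12 - (-6)) = 18; 18 ≤ 21 — holds.
[7] V = -6, U = 12; -6 < 12 — holds.
[8] values -9 <= -6 <= 8 — holds.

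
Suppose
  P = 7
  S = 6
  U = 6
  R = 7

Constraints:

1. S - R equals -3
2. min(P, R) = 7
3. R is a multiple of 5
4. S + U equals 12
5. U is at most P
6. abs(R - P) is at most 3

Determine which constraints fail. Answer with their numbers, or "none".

1. S - R = 6 - 7 = -1, not -3  false
2. min(7, 7) = 7  true
3. 7 = 5*1 + 2, so 5 does not divide 7  false
4. S + U = 6 + 6 = 12  true
5. U = 6, P = 7; 6 ≤ 7  true
6. abs(7 - 7) = 0; 0 ≤ 3  true

No — constraints 1, 3 are not satisfied.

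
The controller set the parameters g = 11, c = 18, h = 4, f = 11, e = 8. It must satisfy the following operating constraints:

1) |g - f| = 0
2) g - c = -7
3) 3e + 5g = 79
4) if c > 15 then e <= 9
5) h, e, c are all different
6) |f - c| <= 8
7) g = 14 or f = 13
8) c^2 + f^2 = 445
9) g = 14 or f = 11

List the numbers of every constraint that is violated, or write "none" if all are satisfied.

1) |11 - 11| = 0  ✔
2) g - c = 11 - 18 = -7  ✔
3) 3e + 5g = 3(8) + 5(11) = 79  ✔
4) c = 18 > 15, so we need e ≤ 9; e = 8 ≤ 9  ✔
5) values 4, 8, 18 are pairwise distinct  ✔
6) |11 - 18| = 7; 7 ≤ 8  ✔
7) g = 11 ≠ 14 and f = 11 ≠ 13; both disjuncts false  ✘
8) c^2 + f^2 = 18^2 + 11^2 = 324 + 121 = 445  ✔
9) g = 11 ≠ 14, but f = 11 = 11 (second disjunct)  ✔

No — constraint 7 is not satisfied.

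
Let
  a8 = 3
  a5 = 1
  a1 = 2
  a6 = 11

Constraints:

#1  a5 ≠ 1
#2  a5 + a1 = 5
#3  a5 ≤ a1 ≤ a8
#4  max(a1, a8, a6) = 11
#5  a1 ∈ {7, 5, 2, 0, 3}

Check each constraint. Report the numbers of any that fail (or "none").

#1 a5 = 1, but 1 is required to differ — violated.
#2 a5 + a1 = 1 + 2 = 3, not 5 — violated.
#3 values 1 ≤ 2 ≤ 3 — satisfied.
#4 max(2, 3, 11) = 11 — satisfied.
#5 a1 = 2 is in {7, 5, 2, 0, 3} — satisfied.

The assignment fails constraints 1 and 2.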